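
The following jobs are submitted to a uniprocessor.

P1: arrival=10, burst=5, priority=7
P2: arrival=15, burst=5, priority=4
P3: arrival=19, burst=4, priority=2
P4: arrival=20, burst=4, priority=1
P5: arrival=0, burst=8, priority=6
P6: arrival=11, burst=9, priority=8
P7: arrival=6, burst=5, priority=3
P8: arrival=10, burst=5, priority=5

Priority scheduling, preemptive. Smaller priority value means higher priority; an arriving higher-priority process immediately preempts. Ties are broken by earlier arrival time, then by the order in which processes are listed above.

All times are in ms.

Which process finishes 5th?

Gantt: | P5 0-6 | P7 6-11 | P8 11-15 | P2 15-19 | P3 19-20 | P4 20-24 | P3 24-27 | P2 27-28 | P8 28-29 | P5 29-31 | P1 31-36 | P6 36-45 |
Completion: P1=36  P2=28  P3=27  P4=24  P5=31  P6=45  P7=11  P8=29
Finish order: P7 → P4 → P3 → P2 → P8 → P5 → P1 → P6

P8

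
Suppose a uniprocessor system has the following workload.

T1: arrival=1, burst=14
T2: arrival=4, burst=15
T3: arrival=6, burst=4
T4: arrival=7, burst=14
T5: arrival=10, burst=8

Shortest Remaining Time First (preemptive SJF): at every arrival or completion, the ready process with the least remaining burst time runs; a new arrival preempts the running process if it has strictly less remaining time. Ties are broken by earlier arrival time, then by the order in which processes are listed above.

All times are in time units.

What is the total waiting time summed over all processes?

Schedule: | idle 0-1 | T1 1-6 | T3 6-10 | T5 10-18 | T1 18-27 | T4 27-41 | T2 41-56 |
Completion: T1=27  T2=56  T3=10  T4=41  T5=18
Turnaround (C−A): T1=26  T2=52  T3=4  T4=34  T5=8
Waiting = turnaround − burst: T1=12, T2=37, T3=0, T4=20, T5=0
Total waiting = 12 + 37 + 0 + 20 + 0 = 69

69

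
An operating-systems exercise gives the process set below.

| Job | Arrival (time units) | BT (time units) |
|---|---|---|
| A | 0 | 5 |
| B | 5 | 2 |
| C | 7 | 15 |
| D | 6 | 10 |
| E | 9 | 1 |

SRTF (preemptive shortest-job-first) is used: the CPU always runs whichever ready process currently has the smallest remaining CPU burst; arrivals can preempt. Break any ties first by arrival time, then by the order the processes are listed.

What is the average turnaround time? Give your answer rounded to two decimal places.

Timeline: | A 0-5 | B 5-7 | D 7-9 | E 9-10 | D 10-18 | C 18-33 |
Completion: A=5  B=7  C=33  D=18  E=10
Turnaround (C−A): A=5  B=2  C=26  D=12  E=1
Turnaround times: A=5, B=2, C=26, D=12, E=1
Average turnaround = (5+2+26+12+1) / 5 = 46/5 = 9.20

9.20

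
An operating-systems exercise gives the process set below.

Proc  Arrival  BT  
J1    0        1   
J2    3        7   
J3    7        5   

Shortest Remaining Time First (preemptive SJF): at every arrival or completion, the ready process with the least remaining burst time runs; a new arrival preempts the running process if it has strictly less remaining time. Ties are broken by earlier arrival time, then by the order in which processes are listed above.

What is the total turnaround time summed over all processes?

16

Timeline: | J1 0-1 | idle 1-3 | J2 3-10 | J3 10-15 |
Completion: J1=1  J2=10  J3=15
Turnaround = completion − arrival: J1=1, J2=7, J3=8
Total turnaround = 1 + 7 + 8 = 16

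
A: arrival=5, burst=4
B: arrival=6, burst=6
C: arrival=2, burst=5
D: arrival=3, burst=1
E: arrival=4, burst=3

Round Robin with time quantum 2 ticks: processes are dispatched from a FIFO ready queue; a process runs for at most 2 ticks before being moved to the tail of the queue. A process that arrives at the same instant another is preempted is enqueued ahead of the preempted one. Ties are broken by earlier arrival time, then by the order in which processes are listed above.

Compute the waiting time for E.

Schedule: | idle 0-2 | C 2-4 | D 4-5 | E 5-7 | C 7-9 | A 9-11 | B 11-13 | E 13-14 | C 14-15 | A 15-17 | B 17-21 |
Completion: A=17  B=21  C=15  D=5  E=14
Turnaround (C−A): A=12  B=15  C=13  D=2  E=10
Waiting(E) = turnaround − burst = 10 − 3 = 7

7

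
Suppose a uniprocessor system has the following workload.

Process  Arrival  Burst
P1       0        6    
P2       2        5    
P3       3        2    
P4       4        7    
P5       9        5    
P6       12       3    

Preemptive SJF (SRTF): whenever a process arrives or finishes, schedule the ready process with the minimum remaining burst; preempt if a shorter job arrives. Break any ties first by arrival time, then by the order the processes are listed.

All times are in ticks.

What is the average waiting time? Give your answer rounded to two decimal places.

5.50

Schedule: | P1 0-3 | P3 3-5 | P1 5-8 | P2 8-13 | P6 13-16 | P5 16-21 | P4 21-28 |
Completion: P1=8  P2=13  P3=5  P4=28  P5=21  P6=16
Waiting times: P1=2, P2=6, P3=0, P4=17, P5=7, P6=1
Average waiting = (2+6+0+17+7+1) / 6 = 33/6 = 5.50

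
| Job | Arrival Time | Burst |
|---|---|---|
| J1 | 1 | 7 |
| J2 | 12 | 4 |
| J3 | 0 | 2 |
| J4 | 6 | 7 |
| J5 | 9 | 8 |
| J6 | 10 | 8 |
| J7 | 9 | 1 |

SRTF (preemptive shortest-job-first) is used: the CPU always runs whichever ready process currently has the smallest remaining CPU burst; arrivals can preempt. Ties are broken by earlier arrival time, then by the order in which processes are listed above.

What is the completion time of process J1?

Schedule: | J3 0-2 | J1 2-9 | J7 9-10 | J4 10-12 | J2 12-16 | J4 16-21 | J5 21-29 | J6 29-37 |
Completion: J1=9  J2=16  J3=2  J4=21  J5=29  J6=37  J7=10
Turnaround (C−A): J1=8  J2=4  J3=2  J4=15  J5=20  J6=27  J7=1

9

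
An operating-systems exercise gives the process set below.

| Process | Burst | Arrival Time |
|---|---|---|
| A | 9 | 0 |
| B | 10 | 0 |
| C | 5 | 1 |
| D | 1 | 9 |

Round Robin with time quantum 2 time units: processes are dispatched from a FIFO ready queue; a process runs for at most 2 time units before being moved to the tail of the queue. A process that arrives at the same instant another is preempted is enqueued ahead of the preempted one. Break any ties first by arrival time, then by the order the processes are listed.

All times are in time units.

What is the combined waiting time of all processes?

46

Gantt: | A 0-2 | B 2-4 | C 4-6 | A 6-8 | B 8-10 | C 10-12 | A 12-14 | D 14-15 | B 15-17 | C 17-18 | A 18-20 | B 20-22 | A 22-23 | B 23-25 |
Completion: A=23  B=25  C=18  D=15
Waiting = turnaround − burst: A=14, B=15, C=12, D=5
Total waiting = 14 + 15 + 12 + 5 = 46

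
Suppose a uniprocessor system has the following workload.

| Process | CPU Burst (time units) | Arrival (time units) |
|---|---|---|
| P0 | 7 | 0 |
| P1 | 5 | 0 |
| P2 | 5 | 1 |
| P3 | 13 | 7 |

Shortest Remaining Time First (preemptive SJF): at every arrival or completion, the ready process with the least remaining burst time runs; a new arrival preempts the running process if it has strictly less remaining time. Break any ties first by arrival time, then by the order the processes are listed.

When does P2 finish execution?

10

Timeline: | P1 0-5 | P2 5-10 | P0 10-17 | P3 17-30 |
Completion: P0=17  P1=5  P2=10  P3=30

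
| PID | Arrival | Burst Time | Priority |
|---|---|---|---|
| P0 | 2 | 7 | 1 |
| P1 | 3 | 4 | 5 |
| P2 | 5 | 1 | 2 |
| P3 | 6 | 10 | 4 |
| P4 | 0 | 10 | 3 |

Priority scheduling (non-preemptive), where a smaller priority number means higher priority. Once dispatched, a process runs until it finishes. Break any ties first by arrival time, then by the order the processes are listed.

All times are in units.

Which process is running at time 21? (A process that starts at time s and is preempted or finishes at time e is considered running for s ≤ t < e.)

Gantt: | P4 0-10 | P0 10-17 | P2 17-18 | P3 18-28 | P1 28-32 |
Completion: P0=17  P1=32  P2=18  P3=28  P4=10

P3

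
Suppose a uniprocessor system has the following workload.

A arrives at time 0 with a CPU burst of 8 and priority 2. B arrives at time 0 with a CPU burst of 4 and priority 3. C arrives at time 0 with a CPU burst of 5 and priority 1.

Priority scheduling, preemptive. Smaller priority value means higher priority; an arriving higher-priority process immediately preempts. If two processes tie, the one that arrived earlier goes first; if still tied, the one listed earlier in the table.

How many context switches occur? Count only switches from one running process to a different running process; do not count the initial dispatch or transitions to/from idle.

Timeline: | C 0-5 | A 5-13 | B 13-17 |
Completion: A=13  B=17  C=5

2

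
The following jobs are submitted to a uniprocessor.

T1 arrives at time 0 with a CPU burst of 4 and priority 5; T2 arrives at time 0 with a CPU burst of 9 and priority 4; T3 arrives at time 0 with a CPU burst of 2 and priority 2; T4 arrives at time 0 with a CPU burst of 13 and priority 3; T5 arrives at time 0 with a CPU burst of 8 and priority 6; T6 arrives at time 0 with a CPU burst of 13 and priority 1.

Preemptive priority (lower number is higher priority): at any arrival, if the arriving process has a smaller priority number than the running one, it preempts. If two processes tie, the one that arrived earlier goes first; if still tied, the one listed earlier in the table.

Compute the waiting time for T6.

0

Schedule: | T6 0-13 | T3 13-15 | T4 15-28 | T2 28-37 | T1 37-41 | T5 41-49 |
Completion: T1=41  T2=37  T3=15  T4=28  T5=49  T6=13
Waiting(T6) = turnaround − burst = 13 − 13 = 0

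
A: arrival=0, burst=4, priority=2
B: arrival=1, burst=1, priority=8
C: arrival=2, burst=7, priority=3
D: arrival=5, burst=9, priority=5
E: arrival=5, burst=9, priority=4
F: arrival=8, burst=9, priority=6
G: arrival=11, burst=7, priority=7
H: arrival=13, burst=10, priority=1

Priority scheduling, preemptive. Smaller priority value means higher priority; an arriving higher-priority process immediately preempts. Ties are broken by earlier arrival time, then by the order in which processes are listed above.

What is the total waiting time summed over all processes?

Gantt: | A 0-4 | C 4-11 | E 11-13 | H 13-23 | E 23-30 | D 30-39 | F 39-48 | G 48-55 | B 55-56 |
Completion: A=4  B=56  C=11  D=39  E=30  F=48  G=55  H=23
Waiting = turnaround − burst: A=0, B=54, C=2, D=25, E=16, F=31, G=37, H=0
Total waiting = 0 + 54 + 2 + 25 + 16 + 31 + 37 + 0 = 165

165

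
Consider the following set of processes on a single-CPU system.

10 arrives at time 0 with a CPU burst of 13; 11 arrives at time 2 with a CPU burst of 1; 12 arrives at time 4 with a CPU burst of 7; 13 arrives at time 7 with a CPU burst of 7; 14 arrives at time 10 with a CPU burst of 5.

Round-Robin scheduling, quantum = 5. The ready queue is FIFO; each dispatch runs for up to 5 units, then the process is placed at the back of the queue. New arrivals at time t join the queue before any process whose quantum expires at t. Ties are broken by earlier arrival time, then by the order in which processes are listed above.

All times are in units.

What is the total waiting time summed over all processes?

68

Gantt: | 10 0-5 | 11 5-6 | 12 6-11 | 10 11-16 | 13 16-21 | 14 21-26 | 12 26-28 | 10 28-31 | 13 31-33 |
Completion: 10=31  11=6  12=28  13=33  14=26
Turnaround (C−A): 10=31  11=4  12=24  13=26  14=16
Waiting = turnaround − burst: 10=18, 11=3, 12=17, 13=19, 14=11
Total waiting = 18 + 3 + 17 + 19 + 11 = 68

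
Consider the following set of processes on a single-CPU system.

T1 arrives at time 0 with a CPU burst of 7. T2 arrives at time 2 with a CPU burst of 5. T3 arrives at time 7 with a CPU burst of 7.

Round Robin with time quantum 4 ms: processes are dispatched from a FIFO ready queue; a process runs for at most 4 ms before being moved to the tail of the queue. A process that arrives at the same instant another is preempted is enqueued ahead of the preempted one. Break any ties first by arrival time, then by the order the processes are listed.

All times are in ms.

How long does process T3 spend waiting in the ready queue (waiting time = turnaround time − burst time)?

5

Schedule: | T1 0-4 | T2 4-8 | T1 8-11 | T3 11-15 | T2 15-16 | T3 16-19 |
Completion: T1=11  T2=16  T3=19
Waiting(T3) = turnaround − burst = 12 − 7 = 5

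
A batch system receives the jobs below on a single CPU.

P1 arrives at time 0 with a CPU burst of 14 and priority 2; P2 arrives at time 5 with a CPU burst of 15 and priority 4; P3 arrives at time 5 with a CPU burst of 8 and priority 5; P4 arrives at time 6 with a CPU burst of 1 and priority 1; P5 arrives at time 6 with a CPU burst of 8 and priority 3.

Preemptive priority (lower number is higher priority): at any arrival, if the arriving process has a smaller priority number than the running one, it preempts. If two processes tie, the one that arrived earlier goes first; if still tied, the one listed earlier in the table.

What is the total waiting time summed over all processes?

61

Schedule: | P1 0-6 | P4 6-7 | P1 7-15 | P5 15-23 | P2 23-38 | P3 38-46 |
Completion: P1=15  P2=38  P3=46  P4=7  P5=23
Turnaround (C−A): P1=15  P2=33  P3=41  P4=1  P5=17
Waiting = turnaround − burst: P1=1, P2=18, P3=33, P4=0, P5=9
Total waiting = 1 + 18 + 33 + 0 + 9 = 61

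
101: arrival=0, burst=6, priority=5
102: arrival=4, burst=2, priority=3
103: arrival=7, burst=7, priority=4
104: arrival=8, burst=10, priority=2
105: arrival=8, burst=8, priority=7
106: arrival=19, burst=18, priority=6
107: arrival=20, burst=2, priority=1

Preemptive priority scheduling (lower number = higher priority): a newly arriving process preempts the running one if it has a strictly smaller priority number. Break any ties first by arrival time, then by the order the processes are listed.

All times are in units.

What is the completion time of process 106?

45

Gantt: | 101 0-4 | 102 4-6 | 101 6-7 | 103 7-8 | 104 8-18 | 103 18-20 | 107 20-22 | 103 22-26 | 101 26-27 | 106 27-45 | 105 45-53 |
Completion: 101=27  102=6  103=26  104=18  105=53  106=45  107=22
Turnaround (C−A): 101=27  102=2  103=19  104=10  105=45  106=26  107=2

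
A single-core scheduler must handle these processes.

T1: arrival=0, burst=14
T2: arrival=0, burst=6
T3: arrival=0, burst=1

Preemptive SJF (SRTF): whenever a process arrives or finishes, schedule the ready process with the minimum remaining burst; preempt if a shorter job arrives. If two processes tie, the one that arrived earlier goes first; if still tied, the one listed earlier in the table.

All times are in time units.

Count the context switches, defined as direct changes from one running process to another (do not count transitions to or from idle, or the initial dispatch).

Schedule: | T3 0-1 | T2 1-7 | T1 7-21 |
Completion: T1=21  T2=7  T3=1

2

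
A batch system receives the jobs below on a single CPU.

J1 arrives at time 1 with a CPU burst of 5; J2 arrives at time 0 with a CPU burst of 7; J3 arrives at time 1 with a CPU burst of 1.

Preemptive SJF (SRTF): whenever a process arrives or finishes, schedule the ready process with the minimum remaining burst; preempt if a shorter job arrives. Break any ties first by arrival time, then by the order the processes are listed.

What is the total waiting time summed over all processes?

Gantt: | J2 0-1 | J3 1-2 | J1 2-7 | J2 7-13 |
Completion: J1=7  J2=13  J3=2
Turnaround (C−A): J1=6  J2=13  J3=1
Waiting = turnaround − burst: J1=1, J2=6, J3=0
Total waiting = 1 + 6 + 0 = 7

7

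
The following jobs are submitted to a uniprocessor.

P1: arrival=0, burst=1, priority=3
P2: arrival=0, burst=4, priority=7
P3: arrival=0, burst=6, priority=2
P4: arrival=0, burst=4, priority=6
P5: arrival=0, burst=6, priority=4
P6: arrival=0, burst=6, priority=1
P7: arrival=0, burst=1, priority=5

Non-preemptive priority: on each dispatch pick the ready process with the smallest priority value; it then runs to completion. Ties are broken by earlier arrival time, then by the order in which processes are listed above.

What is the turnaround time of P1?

13

Gantt: | P6 0-6 | P3 6-12 | P1 12-13 | P5 13-19 | P7 19-20 | P4 20-24 | P2 24-28 |
Completion: P1=13  P2=28  P3=12  P4=24  P5=19  P6=6  P7=20
Turnaround (C−A): P1=13  P2=28  P3=12  P4=24  P5=19  P6=6  P7=20
Turnaround(P1) = completion − arrival = 13 − 0 = 13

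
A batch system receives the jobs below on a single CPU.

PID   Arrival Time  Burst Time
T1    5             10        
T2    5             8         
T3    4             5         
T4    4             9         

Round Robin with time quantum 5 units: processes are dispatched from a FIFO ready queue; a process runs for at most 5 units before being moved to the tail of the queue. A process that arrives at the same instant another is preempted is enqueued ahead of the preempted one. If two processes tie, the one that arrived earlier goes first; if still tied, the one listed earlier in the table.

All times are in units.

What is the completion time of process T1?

Timeline: | idle 0-4 | T3 4-9 | T4 9-14 | T1 14-19 | T2 19-24 | T4 24-28 | T1 28-33 | T2 33-36 |
Completion: T1=33  T2=36  T3=9  T4=28
Turnaround (C−A): T1=28  T2=31  T3=5  T4=24

33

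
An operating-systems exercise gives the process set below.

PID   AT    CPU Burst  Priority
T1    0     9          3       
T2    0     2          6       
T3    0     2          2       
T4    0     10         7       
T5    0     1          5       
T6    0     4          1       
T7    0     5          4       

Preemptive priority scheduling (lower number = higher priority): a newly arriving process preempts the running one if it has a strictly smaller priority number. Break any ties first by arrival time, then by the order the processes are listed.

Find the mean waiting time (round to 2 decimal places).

Gantt: | T6 0-4 | T3 4-6 | T1 6-15 | T7 15-20 | T5 20-21 | T2 21-23 | T4 23-33 |
Completion: T1=15  T2=23  T3=6  T4=33  T5=21  T6=4  T7=20
Waiting times: T1=6, T2=21, T3=4, T4=23, T5=20, T6=0, T7=15
Average waiting = (6+21+4+23+20+0+15) / 7 = 89/7 = 12.71

12.71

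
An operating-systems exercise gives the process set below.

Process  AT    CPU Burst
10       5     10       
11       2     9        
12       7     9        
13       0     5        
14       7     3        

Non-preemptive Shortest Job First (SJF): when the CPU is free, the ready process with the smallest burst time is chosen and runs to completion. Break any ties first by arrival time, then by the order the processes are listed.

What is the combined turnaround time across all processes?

77

Schedule: | 13 0-5 | 11 5-14 | 14 14-17 | 12 17-26 | 10 26-36 |
Completion: 10=36  11=14  12=26  13=5  14=17
Turnaround (C−A): 10=31  11=12  12=19  13=5  14=10
Turnaround = completion − arrival: 10=31, 11=12, 12=19, 13=5, 14=10
Total turnaround = 31 + 12 + 19 + 5 + 10 = 77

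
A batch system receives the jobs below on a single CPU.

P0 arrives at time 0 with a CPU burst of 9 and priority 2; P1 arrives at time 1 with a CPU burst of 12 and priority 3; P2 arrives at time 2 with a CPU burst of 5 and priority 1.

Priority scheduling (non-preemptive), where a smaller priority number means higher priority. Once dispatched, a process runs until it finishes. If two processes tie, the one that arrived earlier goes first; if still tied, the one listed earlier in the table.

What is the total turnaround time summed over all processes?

Schedule: | P0 0-9 | P2 9-14 | P1 14-26 |
Completion: P0=9  P1=26  P2=14
Turnaround (C−A): P0=9  P1=25  P2=12
Turnaround = completion − arrival: P0=9, P1=25, P2=12
Total turnaround = 9 + 25 + 12 = 46

46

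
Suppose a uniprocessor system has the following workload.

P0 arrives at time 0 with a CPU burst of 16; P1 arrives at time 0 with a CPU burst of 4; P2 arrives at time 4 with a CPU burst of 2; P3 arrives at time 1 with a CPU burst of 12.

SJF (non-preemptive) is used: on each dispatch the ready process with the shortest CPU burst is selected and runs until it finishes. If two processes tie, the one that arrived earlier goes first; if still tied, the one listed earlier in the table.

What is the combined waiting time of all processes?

23

Timeline: | P1 0-4 | P2 4-6 | P3 6-18 | P0 18-34 |
Completion: P0=34  P1=4  P2=6  P3=18
Turnaround (C−A): P0=34  P1=4  P2=2  P3=17
Waiting = turnaround − burst: P0=18, P1=0, P2=0, P3=5
Total waiting = 18 + 0 + 0 + 5 = 23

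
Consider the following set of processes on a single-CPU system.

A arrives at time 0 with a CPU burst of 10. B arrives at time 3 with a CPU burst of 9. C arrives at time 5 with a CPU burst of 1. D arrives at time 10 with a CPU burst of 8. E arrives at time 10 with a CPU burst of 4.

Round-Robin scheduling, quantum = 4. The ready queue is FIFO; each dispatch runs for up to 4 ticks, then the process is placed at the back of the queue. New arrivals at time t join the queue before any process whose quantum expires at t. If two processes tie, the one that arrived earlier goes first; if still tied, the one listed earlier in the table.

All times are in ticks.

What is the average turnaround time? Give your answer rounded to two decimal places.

Gantt: | A 0-4 | B 4-8 | A 8-12 | C 12-13 | B 13-17 | D 17-21 | E 21-25 | A 25-27 | B 27-28 | D 28-32 |
Completion: A=27  B=28  C=13  D=32  E=25
Turnaround times: A=27, B=25, C=8, D=22, E=15
Average turnaround = (27+25+8+22+15) / 5 = 97/5 = 19.40

19.40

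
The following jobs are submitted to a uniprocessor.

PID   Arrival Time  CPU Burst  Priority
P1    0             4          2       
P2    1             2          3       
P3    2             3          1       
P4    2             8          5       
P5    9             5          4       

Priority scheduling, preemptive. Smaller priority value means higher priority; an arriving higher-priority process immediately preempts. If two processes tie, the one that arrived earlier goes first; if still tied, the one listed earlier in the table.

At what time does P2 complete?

9

Schedule: | P1 0-2 | P3 2-5 | P1 5-7 | P2 7-9 | P5 9-14 | P4 14-22 |
Completion: P1=7  P2=9  P3=5  P4=22  P5=14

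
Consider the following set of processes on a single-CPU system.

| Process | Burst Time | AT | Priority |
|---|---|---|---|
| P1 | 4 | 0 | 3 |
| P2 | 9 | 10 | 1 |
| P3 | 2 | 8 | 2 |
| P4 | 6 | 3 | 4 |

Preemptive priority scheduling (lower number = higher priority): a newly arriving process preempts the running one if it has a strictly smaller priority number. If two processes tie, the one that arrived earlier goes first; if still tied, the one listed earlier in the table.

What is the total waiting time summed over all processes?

Gantt: | P1 0-4 | P4 4-8 | P3 8-10 | P2 10-19 | P4 19-21 |
Completion: P1=4  P2=19  P3=10  P4=21
Waiting = turnaround − burst: P1=0, P2=0, P3=0, P4=12
Total waiting = 0 + 0 + 0 + 12 = 12

12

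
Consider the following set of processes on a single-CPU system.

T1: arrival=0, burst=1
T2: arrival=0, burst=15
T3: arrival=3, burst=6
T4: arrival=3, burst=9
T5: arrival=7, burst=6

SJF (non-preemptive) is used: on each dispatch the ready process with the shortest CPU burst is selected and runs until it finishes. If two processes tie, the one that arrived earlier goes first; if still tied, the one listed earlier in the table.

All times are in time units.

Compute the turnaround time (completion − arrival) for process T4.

34

Timeline: | T1 0-1 | T2 1-16 | T3 16-22 | T5 22-28 | T4 28-37 |
Completion: T1=1  T2=16  T3=22  T4=37  T5=28
Turnaround (C−A): T1=1  T2=16  T3=19  T4=34  T5=21
Turnaround(T4) = completion − arrival = 37 − 3 = 34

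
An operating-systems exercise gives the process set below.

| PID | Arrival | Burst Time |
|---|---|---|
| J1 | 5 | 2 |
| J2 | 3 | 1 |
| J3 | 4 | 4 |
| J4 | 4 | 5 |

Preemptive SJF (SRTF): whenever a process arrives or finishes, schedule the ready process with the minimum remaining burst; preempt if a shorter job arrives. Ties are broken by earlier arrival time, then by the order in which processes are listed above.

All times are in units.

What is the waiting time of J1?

0

Gantt: | idle 0-3 | J2 3-4 | J3 4-5 | J1 5-7 | J3 7-10 | J4 10-15 |
Completion: J1=7  J2=4  J3=10  J4=15
Waiting(J1) = turnaround − burst = 2 − 2 = 0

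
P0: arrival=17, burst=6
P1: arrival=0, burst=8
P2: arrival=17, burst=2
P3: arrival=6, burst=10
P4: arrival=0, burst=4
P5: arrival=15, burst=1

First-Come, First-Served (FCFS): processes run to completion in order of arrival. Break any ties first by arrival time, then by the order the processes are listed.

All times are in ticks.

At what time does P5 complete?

23

Schedule: | P1 0-8 | P4 8-12 | P3 12-22 | P5 22-23 | P0 23-29 | P2 29-31 |
Completion: P0=29  P1=8  P2=31  P3=22  P4=12  P5=23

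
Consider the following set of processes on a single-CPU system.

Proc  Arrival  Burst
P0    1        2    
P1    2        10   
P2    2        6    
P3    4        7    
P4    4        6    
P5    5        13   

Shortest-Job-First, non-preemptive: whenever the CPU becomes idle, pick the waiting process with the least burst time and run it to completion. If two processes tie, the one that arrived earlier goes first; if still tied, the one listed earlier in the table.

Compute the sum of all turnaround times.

108

Timeline: | idle 0-1 | P0 1-3 | P2 3-9 | P4 9-15 | P3 15-22 | P1 22-32 | P5 32-45 |
Completion: P0=3  P1=32  P2=9  P3=22  P4=15  P5=45
Turnaround = completion − arrival: P0=2, P1=30, P2=7, P3=18, P4=11, P5=40
Total turnaround = 2 + 30 + 7 + 18 + 11 + 40 = 108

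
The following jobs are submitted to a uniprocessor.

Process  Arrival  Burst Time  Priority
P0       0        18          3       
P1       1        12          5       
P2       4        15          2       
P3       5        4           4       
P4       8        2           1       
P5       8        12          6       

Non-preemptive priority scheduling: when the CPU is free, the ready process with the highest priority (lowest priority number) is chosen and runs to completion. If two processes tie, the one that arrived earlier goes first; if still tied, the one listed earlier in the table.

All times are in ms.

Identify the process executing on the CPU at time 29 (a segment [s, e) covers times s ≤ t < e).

Schedule: | P0 0-18 | P4 18-20 | P2 20-35 | P3 35-39 | P1 39-51 | P5 51-63 |
Completion: P0=18  P1=51  P2=35  P3=39  P4=20  P5=63
Turnaround (C−A): P0=18  P1=50  P2=31  P3=34  P4=12  P5=55

P2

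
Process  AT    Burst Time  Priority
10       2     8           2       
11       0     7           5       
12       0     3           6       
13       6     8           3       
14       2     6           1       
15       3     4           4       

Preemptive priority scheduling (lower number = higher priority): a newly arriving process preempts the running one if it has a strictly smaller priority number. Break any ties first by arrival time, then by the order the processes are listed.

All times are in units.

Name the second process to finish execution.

10

Gantt: | 11 0-2 | 14 2-8 | 10 8-16 | 13 16-24 | 15 24-28 | 11 28-33 | 12 33-36 |
Completion: 10=16  11=33  12=36  13=24  14=8  15=28
Finish order: 14 → 10 → 13 → 15 → 11 → 12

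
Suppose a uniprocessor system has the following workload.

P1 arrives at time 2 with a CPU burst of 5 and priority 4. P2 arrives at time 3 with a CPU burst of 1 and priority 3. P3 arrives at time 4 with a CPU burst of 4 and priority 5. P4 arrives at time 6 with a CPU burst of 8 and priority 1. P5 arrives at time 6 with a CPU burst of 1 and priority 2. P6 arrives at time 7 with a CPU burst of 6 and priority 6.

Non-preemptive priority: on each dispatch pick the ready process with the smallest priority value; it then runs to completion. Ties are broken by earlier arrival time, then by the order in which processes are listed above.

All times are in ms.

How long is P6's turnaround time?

20

Schedule: | idle 0-2 | P1 2-7 | P4 7-15 | P5 15-16 | P2 16-17 | P3 17-21 | P6 21-27 |
Completion: P1=7  P2=17  P3=21  P4=15  P5=16  P6=27
Turnaround (C−A): P1=5  P2=14  P3=17  P4=9  P5=10  P6=20
Turnaround(P6) = completion − arrival = 27 − 7 = 20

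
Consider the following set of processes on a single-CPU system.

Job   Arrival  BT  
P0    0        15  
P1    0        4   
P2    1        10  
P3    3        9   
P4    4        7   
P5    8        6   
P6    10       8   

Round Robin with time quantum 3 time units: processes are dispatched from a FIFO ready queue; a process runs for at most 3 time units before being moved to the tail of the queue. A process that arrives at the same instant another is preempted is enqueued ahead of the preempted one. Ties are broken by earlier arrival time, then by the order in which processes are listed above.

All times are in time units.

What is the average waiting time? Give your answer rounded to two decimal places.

Gantt: | P0 0-3 | P1 3-6 | P2 6-9 | P3 9-12 | P0 12-15 | P4 15-18 | P1 18-19 | P5 19-22 | P2 22-25 | P6 25-28 | P3 28-31 | P0 31-34 | P4 34-37 | P5 37-40 | P2 40-43 | P6 43-46 | P3 46-49 | P0 49-52 | P4 52-53 | P2 53-54 | P6 54-56 | P0 56-59 |
Completion: P0=59  P1=19  P2=54  P3=49  P4=53  P5=40  P6=56
Waiting times: P0=44, P1=15, P2=43, P3=37, P4=42, P5=26, P6=38
Average waiting = (44+15+43+37+42+26+38) / 7 = 245/7 = 35.00

35.00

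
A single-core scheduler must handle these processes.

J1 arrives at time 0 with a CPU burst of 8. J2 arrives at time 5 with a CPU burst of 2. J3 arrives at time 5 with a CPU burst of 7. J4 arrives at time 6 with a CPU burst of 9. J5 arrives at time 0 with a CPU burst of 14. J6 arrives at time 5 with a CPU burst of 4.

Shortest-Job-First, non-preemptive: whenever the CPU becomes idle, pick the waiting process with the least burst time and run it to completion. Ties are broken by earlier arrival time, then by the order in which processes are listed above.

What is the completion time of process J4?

Timeline: | J1 0-8 | J2 8-10 | J6 10-14 | J3 14-21 | J4 21-30 | J5 30-44 |
Completion: J1=8  J2=10  J3=21  J4=30  J5=44  J6=14
Turnaround (C−A): J1=8  J2=5  J3=16  J4=24  J5=44  J6=9

30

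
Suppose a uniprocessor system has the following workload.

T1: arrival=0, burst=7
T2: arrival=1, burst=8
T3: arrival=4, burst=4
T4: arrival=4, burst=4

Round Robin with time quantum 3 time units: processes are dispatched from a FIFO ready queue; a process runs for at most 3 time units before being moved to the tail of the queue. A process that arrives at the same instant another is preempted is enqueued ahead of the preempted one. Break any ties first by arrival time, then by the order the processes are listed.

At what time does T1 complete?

Timeline: | T1 0-3 | T2 3-6 | T1 6-9 | T3 9-12 | T4 12-15 | T2 15-18 | T1 18-19 | T3 19-20 | T4 20-21 | T2 21-23 |
Completion: T1=19  T2=23  T3=20  T4=21
Turnaround (C−A): T1=19  T2=22  T3=16  T4=17

19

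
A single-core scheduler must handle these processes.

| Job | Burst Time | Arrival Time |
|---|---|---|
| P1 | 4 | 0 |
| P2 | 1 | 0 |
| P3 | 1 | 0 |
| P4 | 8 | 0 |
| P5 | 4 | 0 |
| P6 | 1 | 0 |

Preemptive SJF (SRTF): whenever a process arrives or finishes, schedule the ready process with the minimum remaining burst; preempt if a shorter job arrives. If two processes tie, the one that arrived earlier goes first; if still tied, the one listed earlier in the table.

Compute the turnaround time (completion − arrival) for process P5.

11

Schedule: | P2 0-1 | P3 1-2 | P6 2-3 | P1 3-7 | P5 7-11 | P4 11-19 |
Completion: P1=7  P2=1  P3=2  P4=19  P5=11  P6=3
Turnaround (C−A): P1=7  P2=1  P3=2  P4=19  P5=11  P6=3
Turnaround(P5) = completion − arrival = 11 − 0 = 11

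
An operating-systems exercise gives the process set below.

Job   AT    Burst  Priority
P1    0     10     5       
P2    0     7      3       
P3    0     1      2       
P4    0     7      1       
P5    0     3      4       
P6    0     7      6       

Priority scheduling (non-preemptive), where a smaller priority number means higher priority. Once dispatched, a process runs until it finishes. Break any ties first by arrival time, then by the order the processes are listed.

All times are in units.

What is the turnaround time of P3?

Schedule: | P4 0-7 | P3 7-8 | P2 8-15 | P5 15-18 | P1 18-28 | P6 28-35 |
Completion: P1=28  P2=15  P3=8  P4=7  P5=18  P6=35
Turnaround (C−A): P1=28  P2=15  P3=8  P4=7  P5=18  P6=35
Turnaround(P3) = completion − arrival = 8 − 0 = 8

8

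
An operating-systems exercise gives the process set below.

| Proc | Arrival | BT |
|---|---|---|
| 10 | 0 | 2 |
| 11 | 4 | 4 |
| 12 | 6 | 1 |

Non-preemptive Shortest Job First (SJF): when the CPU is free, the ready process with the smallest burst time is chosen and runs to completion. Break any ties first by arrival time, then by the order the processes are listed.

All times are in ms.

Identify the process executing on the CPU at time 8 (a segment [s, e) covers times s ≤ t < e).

Gantt: | 10 0-2 | idle 2-4 | 11 4-8 | 12 8-9 |
Completion: 10=2  11=8  12=9
Turnaround (C−A): 10=2  11=4  12=3

12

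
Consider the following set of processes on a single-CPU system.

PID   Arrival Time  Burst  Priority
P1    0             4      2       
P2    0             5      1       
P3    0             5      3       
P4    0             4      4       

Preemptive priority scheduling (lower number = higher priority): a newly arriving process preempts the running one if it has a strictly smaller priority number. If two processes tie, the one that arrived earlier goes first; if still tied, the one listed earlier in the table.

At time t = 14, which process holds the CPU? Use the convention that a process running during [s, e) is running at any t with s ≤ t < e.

P4

Gantt: | P2 0-5 | P1 5-9 | P3 9-14 | P4 14-18 |
Completion: P1=9  P2=5  P3=14  P4=18
Turnaround (C−A): P1=9  P2=5  P3=14  P4=18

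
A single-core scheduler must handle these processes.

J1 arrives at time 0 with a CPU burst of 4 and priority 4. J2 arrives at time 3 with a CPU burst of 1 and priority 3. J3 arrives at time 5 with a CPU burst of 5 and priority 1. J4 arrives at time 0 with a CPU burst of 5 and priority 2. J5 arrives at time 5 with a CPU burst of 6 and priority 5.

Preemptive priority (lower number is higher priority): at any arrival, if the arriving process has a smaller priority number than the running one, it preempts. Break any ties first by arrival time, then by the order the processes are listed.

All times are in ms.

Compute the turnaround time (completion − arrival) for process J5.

Timeline: | J4 0-5 | J3 5-10 | J2 10-11 | J1 11-15 | J5 15-21 |
Completion: J1=15  J2=11  J3=10  J4=5  J5=21
Turnaround(J5) = completion − arrival = 21 − 5 = 16

16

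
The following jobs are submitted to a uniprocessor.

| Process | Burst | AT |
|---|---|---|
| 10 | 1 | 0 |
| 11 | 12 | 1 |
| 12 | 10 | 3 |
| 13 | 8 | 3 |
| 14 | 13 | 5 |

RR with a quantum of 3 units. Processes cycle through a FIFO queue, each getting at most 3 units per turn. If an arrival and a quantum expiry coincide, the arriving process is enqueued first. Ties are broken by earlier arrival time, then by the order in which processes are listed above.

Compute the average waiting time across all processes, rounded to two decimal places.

19.60

Timeline: | 10 0-1 | 11 1-4 | 12 4-7 | 13 7-10 | 11 10-13 | 14 13-16 | 12 16-19 | 13 19-22 | 11 22-25 | 14 25-28 | 12 28-31 | 13 31-33 | 11 33-36 | 14 36-39 | 12 39-40 | 14 40-44 |
Completion: 10=1  11=36  12=40  13=33  14=44
Waiting times: 10=0, 11=23, 12=27, 13=22, 14=26
Average waiting = (0+23+27+22+26) / 5 = 98/5 = 19.60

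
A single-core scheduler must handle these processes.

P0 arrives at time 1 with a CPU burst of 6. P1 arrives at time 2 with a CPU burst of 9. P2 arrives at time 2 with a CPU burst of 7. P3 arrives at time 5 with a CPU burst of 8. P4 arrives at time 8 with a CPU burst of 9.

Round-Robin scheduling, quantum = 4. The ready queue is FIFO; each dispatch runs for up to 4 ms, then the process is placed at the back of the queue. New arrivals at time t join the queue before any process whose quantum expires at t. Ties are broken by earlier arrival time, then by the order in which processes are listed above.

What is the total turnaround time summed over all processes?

144

Schedule: | idle 0-1 | P0 1-5 | P1 5-9 | P2 9-13 | P3 13-17 | P0 17-19 | P4 19-23 | P1 23-27 | P2 27-30 | P3 30-34 | P4 34-38 | P1 38-39 | P4 39-40 |
Completion: P0=19  P1=39  P2=30  P3=34  P4=40
Turnaround (C−A): P0=18  P1=37  P2=28  P3=29  P4=32
Turnaround = completion − arrival: P0=18, P1=37, P2=28, P3=29, P4=32
Total turnaround = 18 + 37 + 28 + 29 + 32 = 144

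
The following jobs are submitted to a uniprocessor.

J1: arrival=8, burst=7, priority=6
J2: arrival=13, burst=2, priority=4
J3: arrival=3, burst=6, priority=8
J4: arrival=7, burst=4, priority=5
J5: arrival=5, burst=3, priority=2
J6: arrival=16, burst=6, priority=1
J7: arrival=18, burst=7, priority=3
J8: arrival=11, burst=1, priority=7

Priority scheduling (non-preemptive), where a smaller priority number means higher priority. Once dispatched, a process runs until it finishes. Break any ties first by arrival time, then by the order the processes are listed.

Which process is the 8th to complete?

Schedule: | idle 0-3 | J3 3-9 | J5 9-12 | J4 12-16 | J6 16-22 | J7 22-29 | J2 29-31 | J1 31-38 | J8 38-39 |
Completion: J1=38  J2=31  J3=9  J4=16  J5=12  J6=22  J7=29  J8=39
Finish order: J3 → J5 → J4 → J6 → J7 → J2 → J1 → J8

J8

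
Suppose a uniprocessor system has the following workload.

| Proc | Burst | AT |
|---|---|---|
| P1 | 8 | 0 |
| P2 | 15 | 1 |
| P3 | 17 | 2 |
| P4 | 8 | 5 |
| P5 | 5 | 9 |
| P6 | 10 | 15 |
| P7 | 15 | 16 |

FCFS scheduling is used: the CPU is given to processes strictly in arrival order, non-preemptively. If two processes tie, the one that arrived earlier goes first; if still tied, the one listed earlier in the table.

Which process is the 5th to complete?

P5

Gantt: | P1 0-8 | P2 8-23 | P3 23-40 | P4 40-48 | P5 48-53 | P6 53-63 | P7 63-78 |
Completion: P1=8  P2=23  P3=40  P4=48  P5=53  P6=63  P7=78
Finish order: P1 → P2 → P3 → P4 → P5 → P6 → P7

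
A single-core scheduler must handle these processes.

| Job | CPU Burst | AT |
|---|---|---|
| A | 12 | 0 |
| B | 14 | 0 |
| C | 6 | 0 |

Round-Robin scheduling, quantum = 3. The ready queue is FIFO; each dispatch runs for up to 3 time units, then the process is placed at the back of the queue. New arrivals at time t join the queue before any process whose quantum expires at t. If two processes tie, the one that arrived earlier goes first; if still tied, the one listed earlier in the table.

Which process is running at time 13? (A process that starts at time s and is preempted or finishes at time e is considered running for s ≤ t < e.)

B

Timeline: | A 0-3 | B 3-6 | C 6-9 | A 9-12 | B 12-15 | C 15-18 | A 18-21 | B 21-24 | A 24-27 | B 27-32 |
Completion: A=27  B=32  C=18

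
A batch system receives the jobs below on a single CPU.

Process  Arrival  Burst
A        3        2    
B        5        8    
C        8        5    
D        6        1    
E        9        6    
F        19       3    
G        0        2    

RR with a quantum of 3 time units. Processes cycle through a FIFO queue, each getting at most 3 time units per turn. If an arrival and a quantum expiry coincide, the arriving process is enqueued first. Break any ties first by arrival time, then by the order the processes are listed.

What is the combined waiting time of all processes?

Schedule: | G 0-2 | idle 2-3 | A 3-5 | B 5-8 | D 8-9 | C 9-12 | B 12-15 | E 15-18 | C 18-20 | B 20-22 | E 22-25 | F 25-28 |
Completion: A=5  B=22  C=20  D=9  E=25  F=28  G=2
Turnaround (C−A): A=2  B=17  C=12  D=3  E=16  F=9  G=2
Waiting = turnaround − burst: A=0, B=9, C=7, D=2, E=10, F=6, G=0
Total waiting = 0 + 9 + 7 + 2 + 10 + 6 + 0 = 34

34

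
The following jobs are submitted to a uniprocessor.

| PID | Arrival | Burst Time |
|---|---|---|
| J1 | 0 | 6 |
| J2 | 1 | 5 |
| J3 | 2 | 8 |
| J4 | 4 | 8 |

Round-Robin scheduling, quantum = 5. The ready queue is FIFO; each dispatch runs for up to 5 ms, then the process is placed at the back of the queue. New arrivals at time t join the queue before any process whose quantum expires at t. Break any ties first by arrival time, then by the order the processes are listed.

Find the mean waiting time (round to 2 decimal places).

Gantt: | J1 0-5 | J2 5-10 | J3 10-15 | J4 15-20 | J1 20-21 | J3 21-24 | J4 24-27 |
Completion: J1=21  J2=10  J3=24  J4=27
Turnaround (C−A): J1=21  J2=9  J3=22  J4=23
Waiting times: J1=15, J2=4, J3=14, J4=15
Average waiting = (15+4+14+15) / 4 = 48/4 = 12.00

12.00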